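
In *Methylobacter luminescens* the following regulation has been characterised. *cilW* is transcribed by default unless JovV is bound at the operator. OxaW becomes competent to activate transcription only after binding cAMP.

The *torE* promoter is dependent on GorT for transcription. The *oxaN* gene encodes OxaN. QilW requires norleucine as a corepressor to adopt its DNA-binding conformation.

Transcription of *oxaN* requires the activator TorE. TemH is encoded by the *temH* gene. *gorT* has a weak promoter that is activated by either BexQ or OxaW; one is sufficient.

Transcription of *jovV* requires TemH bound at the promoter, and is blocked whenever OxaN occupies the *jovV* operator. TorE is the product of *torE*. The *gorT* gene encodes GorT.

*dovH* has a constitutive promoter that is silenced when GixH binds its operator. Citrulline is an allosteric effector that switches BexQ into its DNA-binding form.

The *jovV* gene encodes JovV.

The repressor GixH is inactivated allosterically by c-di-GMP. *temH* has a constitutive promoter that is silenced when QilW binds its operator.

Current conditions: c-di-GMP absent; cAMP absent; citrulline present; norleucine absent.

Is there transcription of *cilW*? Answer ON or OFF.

Citrulline is present, so BexQ is active.
cAMP is absent, so OxaW is inactive.
Activator BexQ is present, so *gorT* is transcribed.
So GorT is produced and active.
No repressor is bound and GorT is active, so *torE* is transcribed.
So TorE is produced and active.
No repressor is bound and TorE is active, so *oxaN* is transcribed.
So OxaN is produced and active.
Norleucine is absent, so QilW is inactive.
With no repressor bound, *temH* is transcribed.
So TemH is produced and active.
With repressor OxaN bound, *jovV* is not transcribed.
So JovV is not produced.
With no repressor bound, *cilW* is transcribed.

ON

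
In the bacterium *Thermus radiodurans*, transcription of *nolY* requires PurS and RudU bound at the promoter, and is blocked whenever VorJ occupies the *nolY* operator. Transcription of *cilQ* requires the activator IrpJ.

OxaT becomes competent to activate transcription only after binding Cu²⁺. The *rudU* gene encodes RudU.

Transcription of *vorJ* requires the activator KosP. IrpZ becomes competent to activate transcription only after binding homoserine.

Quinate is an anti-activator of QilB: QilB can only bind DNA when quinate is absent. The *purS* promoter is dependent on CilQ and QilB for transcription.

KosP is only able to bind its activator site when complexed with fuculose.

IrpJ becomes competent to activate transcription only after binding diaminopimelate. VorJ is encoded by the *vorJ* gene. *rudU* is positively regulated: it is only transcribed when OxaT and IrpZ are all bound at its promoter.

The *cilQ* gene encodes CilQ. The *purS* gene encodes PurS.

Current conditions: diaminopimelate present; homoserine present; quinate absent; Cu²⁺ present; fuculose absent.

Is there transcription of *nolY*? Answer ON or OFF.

Diaminopimelate is present, so IrpJ is active.
No repressor is bound and IrpJ is active, so *cilQ* is transcribed.
So CilQ is produced and active.
Quinate is absent, so QilB is active.
No repressor is bound and CilQ and QilB are active, so *purS* is transcribed.
So PurS is produced and active.
Fuculose is absent, so KosP is inactive.
Required activator KosP is absent, so *vorJ* is not transcribed.
So VorJ is not produced.
Cu²⁺ is present, so OxaT is active.
Homoserine is present, so IrpZ is active.
No repressor is bound and OxaT and IrpZ are active, so *rudU* is transcribed.
So RudU is produced and active.
No repressor is bound and PurS and RudU are active, so *nolY* is transcribed.

ON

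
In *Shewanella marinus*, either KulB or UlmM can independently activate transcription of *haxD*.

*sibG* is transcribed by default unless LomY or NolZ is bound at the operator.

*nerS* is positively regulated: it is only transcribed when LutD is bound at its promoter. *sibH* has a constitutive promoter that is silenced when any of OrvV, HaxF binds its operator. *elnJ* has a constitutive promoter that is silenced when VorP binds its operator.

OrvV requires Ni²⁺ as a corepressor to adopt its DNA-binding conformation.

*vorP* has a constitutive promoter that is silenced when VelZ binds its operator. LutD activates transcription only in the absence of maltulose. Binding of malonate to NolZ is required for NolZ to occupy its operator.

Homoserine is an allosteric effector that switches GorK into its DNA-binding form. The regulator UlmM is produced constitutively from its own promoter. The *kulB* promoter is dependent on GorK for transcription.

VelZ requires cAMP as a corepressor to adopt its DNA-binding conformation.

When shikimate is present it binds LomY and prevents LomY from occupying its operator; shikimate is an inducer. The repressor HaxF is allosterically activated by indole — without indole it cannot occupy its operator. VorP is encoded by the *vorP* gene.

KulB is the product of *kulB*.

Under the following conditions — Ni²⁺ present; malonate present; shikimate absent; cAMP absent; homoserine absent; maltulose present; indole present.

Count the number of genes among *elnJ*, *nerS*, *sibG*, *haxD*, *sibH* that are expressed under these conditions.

cAMP is absent, so VelZ is inactive.
With no repressor bound, *vorP* is transcribed.
So VorP is produced and active.
With repressor VorP bound, *elnJ* is not transcribed.
→ *elnJ* is OFF.
Maltulose is present, so LutD is inactive.
Required activator LutD is absent, so *nerS* is not transcribed.
→ *nerS* is OFF.
Shikimate is absent, so LomY is active.
Malonate is present, so NolZ is active.
With repressor LomY bound, *sibG* is not transcribed.
→ *sibG* is OFF.
Homoserine is absent, so GorK is inactive.
Required activator GorK is absent, so *kulB* is not transcribed.
So KulB is not produced.
UlmM is produced constitutively and is active.
Activator UlmM is present, so *haxD* is transcribed.
→ *haxD* is ON.
Ni²⁺ is present, so OrvV is active.
Indole is present, so HaxF is active.
With repressor OrvV bound, *sibH* is not transcribed.
→ *sibH* is OFF.
1 of the 5 genes is transcribed.

1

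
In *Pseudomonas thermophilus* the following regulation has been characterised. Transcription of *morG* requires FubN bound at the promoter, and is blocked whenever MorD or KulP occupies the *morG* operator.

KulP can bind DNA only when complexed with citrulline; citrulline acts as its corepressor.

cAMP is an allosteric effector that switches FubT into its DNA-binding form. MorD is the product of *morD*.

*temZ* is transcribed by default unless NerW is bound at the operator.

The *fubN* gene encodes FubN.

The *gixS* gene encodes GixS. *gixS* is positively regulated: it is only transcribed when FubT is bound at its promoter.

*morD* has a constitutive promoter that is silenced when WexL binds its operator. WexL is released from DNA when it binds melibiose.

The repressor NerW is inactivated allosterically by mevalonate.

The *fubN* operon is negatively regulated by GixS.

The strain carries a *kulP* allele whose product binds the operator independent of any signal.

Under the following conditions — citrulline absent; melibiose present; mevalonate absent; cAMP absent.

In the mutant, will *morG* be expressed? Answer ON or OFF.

OFF

Melibiose is present, so WexL is inactive.
With no repressor bound, *morD* is transcribed.
So MorD is produced and active.
cAMP is absent, so FubT is inactive.
Required activator FubT is absent, so *gixS* is not transcribed.
So GixS is not produced.
With no repressor bound, *fubN* is transcribed.
So FubN is produced and active.
KulP is constitutively active in this strain.
With repressor MorD bound, *morG* is not transcribed.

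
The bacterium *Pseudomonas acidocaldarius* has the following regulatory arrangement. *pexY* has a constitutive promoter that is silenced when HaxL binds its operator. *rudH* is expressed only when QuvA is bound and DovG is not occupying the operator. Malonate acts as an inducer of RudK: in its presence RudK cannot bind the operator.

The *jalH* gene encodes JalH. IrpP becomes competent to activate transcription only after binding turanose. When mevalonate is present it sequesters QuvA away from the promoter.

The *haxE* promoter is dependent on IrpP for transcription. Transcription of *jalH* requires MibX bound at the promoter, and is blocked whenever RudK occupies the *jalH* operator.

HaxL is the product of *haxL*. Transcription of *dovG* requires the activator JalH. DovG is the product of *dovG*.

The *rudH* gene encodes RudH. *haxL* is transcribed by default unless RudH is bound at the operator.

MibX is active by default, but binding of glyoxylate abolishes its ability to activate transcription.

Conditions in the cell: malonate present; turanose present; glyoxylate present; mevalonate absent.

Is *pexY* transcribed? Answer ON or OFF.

Glyoxylate is present, so MibX is inactive.
Malonate is present, so RudK is inactive.
Required activator MibX is absent, so *jalH* is not transcribed.
So JalH is not produced.
Required activator JalH is absent, so *dovG* is not transcribed.
So DovG is not produced.
Mevalonate is absent, so QuvA is active.
No repressor is bound and QuvA is active, so *rudH* is transcribed.
So RudH is produced and active.
With repressor RudH bound, *haxL* is not transcribed.
So HaxL is not produced.
With no repressor bound, *pexY* is transcribed.

ON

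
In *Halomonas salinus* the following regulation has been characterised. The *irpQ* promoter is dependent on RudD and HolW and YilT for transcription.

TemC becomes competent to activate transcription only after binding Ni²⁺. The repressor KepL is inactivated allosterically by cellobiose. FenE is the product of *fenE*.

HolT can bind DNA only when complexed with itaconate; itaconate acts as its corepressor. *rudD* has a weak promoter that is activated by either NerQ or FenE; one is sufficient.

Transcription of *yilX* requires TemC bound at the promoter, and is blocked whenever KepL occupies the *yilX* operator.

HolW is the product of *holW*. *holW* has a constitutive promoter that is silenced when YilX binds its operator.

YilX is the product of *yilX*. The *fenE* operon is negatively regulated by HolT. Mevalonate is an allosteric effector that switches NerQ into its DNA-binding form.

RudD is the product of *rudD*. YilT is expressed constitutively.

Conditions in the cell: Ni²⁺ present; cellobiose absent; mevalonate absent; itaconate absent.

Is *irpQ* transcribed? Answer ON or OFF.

Mevalonate is absent, so NerQ is inactive.
Itaconate is absent, so HolT is inactive.
With no repressor bound, *fenE* is transcribed.
So FenE is produced and active.
Activator FenE is present, so *rudD* is transcribed.
So RudD is produced and active.
Cellobiose is absent, so KepL is active.
Ni²⁺ is present, so TemC is active.
With repressor KepL bound, *yilX* is not transcribed.
So YilX is not produced.
With no repressor bound, *holW* is transcribed.
So HolW is produced and active.
YilT is produced constitutively and is active.
No repressor is bound and RudD and HolW and YilT are active, so *irpQ* is transcribed.

ON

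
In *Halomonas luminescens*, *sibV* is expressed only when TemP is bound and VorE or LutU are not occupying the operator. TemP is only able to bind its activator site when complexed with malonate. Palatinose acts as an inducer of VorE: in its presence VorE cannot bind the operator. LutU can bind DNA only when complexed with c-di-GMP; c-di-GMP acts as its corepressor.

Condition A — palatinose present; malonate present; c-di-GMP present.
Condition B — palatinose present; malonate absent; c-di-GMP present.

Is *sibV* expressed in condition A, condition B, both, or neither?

neither

Condition A:
Palatinose is present, so VorE is inactive.
Malonate is present, so TemP is active.
c-di-GMP is present, so LutU is active.
With repressor LutU bound, *sibV* is not transcribed.
→ *sibV* is OFF in A.
Condition B:
Palatinose is present, so VorE is inactive.
Malonate is absent, so TemP is inactive.
c-di-GMP is present, so LutU is active.
With repressor LutU bound, *sibV* is not transcribed.
→ *sibV* is OFF in B.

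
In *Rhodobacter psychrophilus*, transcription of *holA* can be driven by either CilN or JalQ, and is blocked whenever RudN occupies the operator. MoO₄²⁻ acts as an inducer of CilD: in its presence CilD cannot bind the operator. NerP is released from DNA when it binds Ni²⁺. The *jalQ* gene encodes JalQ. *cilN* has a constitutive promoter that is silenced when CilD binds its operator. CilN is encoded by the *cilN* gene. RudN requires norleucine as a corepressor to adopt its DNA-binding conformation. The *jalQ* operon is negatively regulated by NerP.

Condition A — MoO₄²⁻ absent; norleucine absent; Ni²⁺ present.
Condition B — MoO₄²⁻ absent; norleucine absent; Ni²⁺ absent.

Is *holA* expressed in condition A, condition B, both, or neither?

A only

Condition A:
MoO₄²⁻ is absent, so CilD is active.
With repressor CilD bound, *cilN* is not transcribed.
So CilN is not produced.
Norleucine is absent, so RudN is inactive.
Ni²⁺ is present, so NerP is inactive.
With no repressor bound, *jalQ* is transcribed.
So JalQ is produced and active.
Activator JalQ is present, so *holA* is transcribed.
→ *holA* is ON in A.
Condition B:
MoO₄²⁻ is absent, so CilD is active.
With repressor CilD bound, *cilN* is not transcribed.
So CilN is not produced.
Norleucine is absent, so RudN is inactive.
Ni²⁺ is absent, so NerP is active.
With repressor NerP bound, *jalQ* is not transcribed.
So JalQ is not produced.
No activator is available at the *holA* promoter, so *holA* is not transcribed.
→ *holA* is OFF in B.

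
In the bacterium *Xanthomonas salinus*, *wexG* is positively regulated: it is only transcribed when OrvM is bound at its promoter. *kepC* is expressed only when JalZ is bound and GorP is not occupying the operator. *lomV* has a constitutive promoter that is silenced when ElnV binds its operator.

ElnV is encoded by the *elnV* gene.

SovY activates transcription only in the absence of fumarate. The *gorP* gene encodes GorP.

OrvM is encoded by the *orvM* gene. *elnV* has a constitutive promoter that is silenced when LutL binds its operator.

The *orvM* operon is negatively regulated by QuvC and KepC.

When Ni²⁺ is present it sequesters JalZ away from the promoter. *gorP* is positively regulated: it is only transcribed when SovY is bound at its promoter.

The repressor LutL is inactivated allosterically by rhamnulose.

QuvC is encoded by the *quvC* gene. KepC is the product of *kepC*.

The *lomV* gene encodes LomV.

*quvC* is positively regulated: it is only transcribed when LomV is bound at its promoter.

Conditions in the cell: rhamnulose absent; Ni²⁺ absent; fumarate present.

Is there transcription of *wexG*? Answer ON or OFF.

OFF

Rhamnulose is absent, so LutL is active.
With repressor LutL bound, *elnV* is not transcribed.
So ElnV is not produced.
With no repressor bound, *lomV* is transcribed.
So LomV is produced and active.
No repressor is bound and LomV is active, so *quvC* is transcribed.
So QuvC is produced and active.
Fumarate is present, so SovY is inactive.
Required activator SovY is absent, so *gorP* is not transcribed.
So GorP is not produced.
Ni²⁺ is absent, so JalZ is active.
No repressor is bound and JalZ is active, so *kepC* is transcribed.
So KepC is produced and active.
With repressor QuvC bound, *orvM* is not transcribed.
So OrvM is not produced.
Required activator OrvM is absent, so *wexG* is not transcribed.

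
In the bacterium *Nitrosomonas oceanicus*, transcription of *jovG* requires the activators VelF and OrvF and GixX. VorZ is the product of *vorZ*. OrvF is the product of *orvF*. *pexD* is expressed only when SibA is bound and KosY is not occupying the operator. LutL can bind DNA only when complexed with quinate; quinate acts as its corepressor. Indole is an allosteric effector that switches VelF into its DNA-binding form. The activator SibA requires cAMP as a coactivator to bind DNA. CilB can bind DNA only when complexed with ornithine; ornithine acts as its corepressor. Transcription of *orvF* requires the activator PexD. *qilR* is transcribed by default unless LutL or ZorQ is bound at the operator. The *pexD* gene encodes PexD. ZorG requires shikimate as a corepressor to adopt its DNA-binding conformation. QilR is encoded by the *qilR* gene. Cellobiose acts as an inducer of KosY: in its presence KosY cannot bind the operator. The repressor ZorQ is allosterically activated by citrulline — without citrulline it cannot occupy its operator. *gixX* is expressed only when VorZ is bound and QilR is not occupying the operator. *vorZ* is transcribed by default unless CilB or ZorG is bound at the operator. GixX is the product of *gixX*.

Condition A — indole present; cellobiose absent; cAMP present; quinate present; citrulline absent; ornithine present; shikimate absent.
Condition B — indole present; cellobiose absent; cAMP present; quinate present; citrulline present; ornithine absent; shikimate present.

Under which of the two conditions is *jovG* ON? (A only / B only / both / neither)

Condition A:
Indole is present, so VelF is active.
Cellobiose is absent, so KosY is active.
cAMP is present, so SibA is active.
With repressor KosY bound, *pexD* is not transcribed.
So PexD is not produced.
Required activator PexD is absent, so *orvF* is not transcribed.
So OrvF is not produced.
Quinate is present, so LutL is active.
Citrulline is absent, so ZorQ is inactive.
With repressor LutL bound, *qilR* is not transcribed.
So QilR is not produced.
Ornithine is present, so CilB is active.
Shikimate is absent, so ZorG is inactive.
With repressor CilB bound, *vorZ* is not transcribed.
So VorZ is not produced.
Required activator VorZ is absent, so *gixX* is not transcribed.
So GixX is not produced.
Required activator OrvF is absent, so *jovG* is not transcribed.
→ *jovG* is OFF in A.
Condition B:
Indole is present, so VelF is active.
Cellobiose is absent, so KosY is active.
cAMP is present, so SibA is active.
With repressor KosY bound, *pexD* is not transcribed.
So PexD is not produced.
Required activator PexD is absent, so *orvF* is not transcribed.
So OrvF is not produced.
Quinate is present, so LutL is active.
Citrulline is present, so ZorQ is active.
With repressor LutL bound, *qilR* is not transcribed.
So QilR is not produced.
Ornithine is absent, so CilB is inactive.
Shikimate is present, so ZorG is active.
With repressor ZorG bound, *vorZ* is not transcribed.
So VorZ is not produced.
Required activator VorZ is absent, so *gixX* is not transcribed.
So GixX is not produced.
Required activator OrvF is absent, so *jovG* is not transcribed.
→ *jovG* is OFF in B.

neither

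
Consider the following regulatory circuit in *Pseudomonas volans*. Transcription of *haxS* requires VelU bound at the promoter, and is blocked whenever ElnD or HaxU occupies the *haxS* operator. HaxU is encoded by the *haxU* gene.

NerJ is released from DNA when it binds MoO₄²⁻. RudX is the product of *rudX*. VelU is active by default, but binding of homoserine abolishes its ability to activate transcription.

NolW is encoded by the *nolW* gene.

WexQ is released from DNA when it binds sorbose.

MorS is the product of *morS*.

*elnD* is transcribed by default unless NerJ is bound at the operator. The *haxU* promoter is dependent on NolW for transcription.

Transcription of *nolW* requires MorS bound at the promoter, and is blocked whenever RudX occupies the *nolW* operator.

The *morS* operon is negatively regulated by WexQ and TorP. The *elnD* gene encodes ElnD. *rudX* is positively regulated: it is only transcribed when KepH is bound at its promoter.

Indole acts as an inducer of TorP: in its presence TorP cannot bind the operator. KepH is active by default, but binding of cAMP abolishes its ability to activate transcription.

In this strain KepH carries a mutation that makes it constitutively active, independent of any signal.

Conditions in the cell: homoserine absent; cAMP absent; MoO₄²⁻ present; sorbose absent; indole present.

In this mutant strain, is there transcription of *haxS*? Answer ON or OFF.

OFF

MoO₄²⁻ is present, so NerJ is inactive.
With no repressor bound, *elnD* is transcribed.
So ElnD is produced and active.
Homoserine is absent, so VelU is active.
KepH is constitutively active in this strain.
No repressor is bound and KepH is active, so *rudX* is transcribed.
So RudX is produced and active.
Sorbose is absent, so WexQ is active.
Indole is present, so TorP is inactive.
With repressor WexQ bound, *morS* is not transcribed.
So MorS is not produced.
With repressor RudX bound, *nolW* is not transcribed.
So NolW is not produced.
Required activator NolW is absent, so *haxU* is not transcribed.
So HaxU is not produced.
With repressor ElnD bound, *haxS* is not transcribed.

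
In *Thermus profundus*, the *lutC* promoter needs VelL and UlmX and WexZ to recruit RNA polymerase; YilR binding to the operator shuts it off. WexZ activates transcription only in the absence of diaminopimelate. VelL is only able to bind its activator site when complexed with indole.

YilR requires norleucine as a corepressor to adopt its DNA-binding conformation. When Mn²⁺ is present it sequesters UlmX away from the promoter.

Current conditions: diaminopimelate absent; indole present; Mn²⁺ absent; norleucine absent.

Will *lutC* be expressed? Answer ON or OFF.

Indole is present, so VelL is active.
Mn²⁺ is absent, so UlmX is active.
Norleucine is absent, so YilR is inactive.
Diaminopimelate is absent, so WexZ is active.
No repressor is bound and VelL and UlmX and WexZ are active, so *lutC* is transcribed.

ON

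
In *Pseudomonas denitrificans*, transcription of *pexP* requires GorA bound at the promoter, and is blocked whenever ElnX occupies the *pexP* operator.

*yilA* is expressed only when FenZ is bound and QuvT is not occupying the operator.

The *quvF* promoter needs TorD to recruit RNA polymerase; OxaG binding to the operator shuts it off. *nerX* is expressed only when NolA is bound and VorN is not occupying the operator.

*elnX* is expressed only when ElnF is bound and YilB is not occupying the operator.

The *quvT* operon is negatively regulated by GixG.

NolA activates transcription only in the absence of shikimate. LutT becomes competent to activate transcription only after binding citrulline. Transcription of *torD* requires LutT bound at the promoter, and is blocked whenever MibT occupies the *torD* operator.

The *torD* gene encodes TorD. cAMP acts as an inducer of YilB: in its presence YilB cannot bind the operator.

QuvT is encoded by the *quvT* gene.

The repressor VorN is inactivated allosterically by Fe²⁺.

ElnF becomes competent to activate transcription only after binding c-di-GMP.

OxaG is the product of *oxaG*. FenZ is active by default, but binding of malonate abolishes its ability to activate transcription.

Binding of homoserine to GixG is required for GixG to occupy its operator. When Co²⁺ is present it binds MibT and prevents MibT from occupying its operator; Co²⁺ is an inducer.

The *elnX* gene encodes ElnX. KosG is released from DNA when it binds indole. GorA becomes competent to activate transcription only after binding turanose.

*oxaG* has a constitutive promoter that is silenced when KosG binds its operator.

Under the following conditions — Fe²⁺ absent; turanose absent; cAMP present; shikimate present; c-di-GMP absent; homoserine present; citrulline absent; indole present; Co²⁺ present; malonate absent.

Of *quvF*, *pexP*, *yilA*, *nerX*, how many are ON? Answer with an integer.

1

Indole is present, so KosG is inactive.
With no repressor bound, *oxaG* is transcribed.
So OxaG is produced and active.
Citrulline is absent, so LutT is inactive.
Co²⁺ is present, so MibT is inactive.
Required activator LutT is absent, so *torD* is not transcribed.
So TorD is not produced.
With repressor OxaG bound, *quvF* is not transcribed.
→ *quvF* is OFF.
c-di-GMP is absent, so ElnF is inactive.
cAMP is present, so YilB is inactive.
Required activator ElnF is absent, so *elnX* is not transcribed.
So ElnX is not produced.
Turanose is absent, so GorA is inactive.
Required activator GorA is absent, so *pexP* is not transcribed.
→ *pexP* is OFF.
Malonate is absent, so FenZ is active.
Homoserine is present, so GixG is active.
With repressor GixG bound, *quvT* is not transcribed.
So QuvT is not produced.
No repressor is bound and FenZ is active, so *yilA* is transcribed.
→ *yilA* is ON.
Shikimate is present, so NolA is inactive.
Fe²⁺ is absent, so VorN is active.
With repressor VorN bound, *nerX* is not transcribed.
→ *nerX* is OFF.
1 of the 4 genes is transcribed.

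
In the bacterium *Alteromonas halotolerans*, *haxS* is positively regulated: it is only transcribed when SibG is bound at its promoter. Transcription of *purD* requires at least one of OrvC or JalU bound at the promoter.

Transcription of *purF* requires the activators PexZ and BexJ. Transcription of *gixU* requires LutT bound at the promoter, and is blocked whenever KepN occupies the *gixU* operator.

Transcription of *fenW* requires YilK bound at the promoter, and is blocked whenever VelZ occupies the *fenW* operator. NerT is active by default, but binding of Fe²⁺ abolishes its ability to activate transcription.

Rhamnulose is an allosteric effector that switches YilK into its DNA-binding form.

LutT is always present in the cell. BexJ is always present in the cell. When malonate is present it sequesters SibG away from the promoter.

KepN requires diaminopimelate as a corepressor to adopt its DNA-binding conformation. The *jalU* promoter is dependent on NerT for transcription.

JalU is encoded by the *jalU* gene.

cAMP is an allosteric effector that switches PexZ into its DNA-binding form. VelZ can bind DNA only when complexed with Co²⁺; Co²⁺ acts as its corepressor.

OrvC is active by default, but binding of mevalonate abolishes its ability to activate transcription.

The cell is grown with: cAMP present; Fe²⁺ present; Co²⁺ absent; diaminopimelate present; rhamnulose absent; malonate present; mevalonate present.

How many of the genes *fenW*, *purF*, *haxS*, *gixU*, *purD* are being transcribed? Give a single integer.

Co²⁺ is absent, so VelZ is inactive.
Rhamnulose is absent, so YilK is inactive.
Required activator YilK is absent, so *fenW* is not transcribed.
→ *fenW* is OFF.
cAMP is present, so PexZ is active.
BexJ is produced constitutively and is active.
No repressor is bound and PexZ and BexJ are active, so *purF* is transcribed.
→ *purF* is ON.
Malonate is present, so SibG is inactive.
Required activator SibG is absent, so *haxS* is not transcribed.
→ *haxS* is OFF.
LutT is produced constitutively and is active.
Diaminopimelate is present, so KepN is active.
With repressor KepN bound, *gixU* is not transcribed.
→ *gixU* is OFF.
Mevalonate is present, so OrvC is inactive.
Fe²⁺ is present, so NerT is inactive.
Required activator NerT is absent, so *jalU* is not transcribed.
So JalU is not produced.
No activator is available at the *purD* promoter, so *purD* is not transcribed.
→ *purD* is OFF.
1 of the 5 genes is transcribed.

1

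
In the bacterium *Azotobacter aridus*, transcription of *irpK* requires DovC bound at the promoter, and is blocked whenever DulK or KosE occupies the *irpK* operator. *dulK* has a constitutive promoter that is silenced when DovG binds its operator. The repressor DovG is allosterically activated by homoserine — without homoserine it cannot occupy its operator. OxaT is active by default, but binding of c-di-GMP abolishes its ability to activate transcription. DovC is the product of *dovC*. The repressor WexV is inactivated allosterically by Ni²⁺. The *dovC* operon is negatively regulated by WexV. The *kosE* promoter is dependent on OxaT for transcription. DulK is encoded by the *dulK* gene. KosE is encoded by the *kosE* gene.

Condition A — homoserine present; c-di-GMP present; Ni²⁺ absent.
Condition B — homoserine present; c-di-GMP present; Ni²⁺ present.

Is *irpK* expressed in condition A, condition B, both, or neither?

Condition A:
Homoserine is present, so DovG is active.
With repressor DovG bound, *dulK* is not transcribed.
So DulK is not produced.
c-di-GMP is present, so OxaT is inactive.
Required activator OxaT is absent, so *kosE* is not transcribed.
So KosE is not produced.
Ni²⁺ is absent, so WexV is active.
With repressor WexV bound, *dovC* is not transcribed.
So DovC is not produced.
Required activator DovC is absent, so *irpK* is not transcribed.
→ *irpK* is OFF in A.
Condition B:
Homoserine is present, so DovG is active.
With repressor DovG bound, *dulK* is not transcribed.
So DulK is not produced.
c-di-GMP is present, so OxaT is inactive.
Required activator OxaT is absent, so *kosE* is not transcribed.
So KosE is not produced.
Ni²⁺ is present, so WexV is inactive.
With no repressor bound, *dovC* is transcribed.
So DovC is produced and active.
No repressor is bound and DovC is active, so *irpK* is transcribed.
→ *irpK* is ON in B.

B only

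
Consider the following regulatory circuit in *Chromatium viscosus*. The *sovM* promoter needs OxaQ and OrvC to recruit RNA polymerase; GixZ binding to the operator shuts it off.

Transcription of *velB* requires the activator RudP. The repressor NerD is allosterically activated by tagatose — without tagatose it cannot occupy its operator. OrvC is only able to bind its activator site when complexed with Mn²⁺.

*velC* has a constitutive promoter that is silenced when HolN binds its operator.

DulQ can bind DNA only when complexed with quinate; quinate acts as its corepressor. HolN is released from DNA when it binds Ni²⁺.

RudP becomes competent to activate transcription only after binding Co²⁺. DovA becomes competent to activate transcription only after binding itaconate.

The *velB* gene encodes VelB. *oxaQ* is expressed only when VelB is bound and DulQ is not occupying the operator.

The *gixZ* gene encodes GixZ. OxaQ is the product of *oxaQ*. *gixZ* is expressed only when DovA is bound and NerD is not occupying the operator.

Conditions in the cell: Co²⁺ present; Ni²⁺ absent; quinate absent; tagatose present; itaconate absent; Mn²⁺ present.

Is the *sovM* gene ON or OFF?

Quinate is absent, so DulQ is inactive.
Co²⁺ is present, so RudP is active.
No repressor is bound and RudP is active, so *velB* is transcribed.
So VelB is produced and active.
No repressor is bound and VelB is active, so *oxaQ* is transcribed.
So OxaQ is produced and active.
Mn²⁺ is present, so OrvC is active.
Itaconate is absent, so DovA is inactive.
Tagatose is present, so NerD is active.
With repressor NerD bound, *gixZ* is not transcribed.
So GixZ is not produced.
No repressor is bound and OxaQ and OrvC are active, so *sovM* is transcribed.

ON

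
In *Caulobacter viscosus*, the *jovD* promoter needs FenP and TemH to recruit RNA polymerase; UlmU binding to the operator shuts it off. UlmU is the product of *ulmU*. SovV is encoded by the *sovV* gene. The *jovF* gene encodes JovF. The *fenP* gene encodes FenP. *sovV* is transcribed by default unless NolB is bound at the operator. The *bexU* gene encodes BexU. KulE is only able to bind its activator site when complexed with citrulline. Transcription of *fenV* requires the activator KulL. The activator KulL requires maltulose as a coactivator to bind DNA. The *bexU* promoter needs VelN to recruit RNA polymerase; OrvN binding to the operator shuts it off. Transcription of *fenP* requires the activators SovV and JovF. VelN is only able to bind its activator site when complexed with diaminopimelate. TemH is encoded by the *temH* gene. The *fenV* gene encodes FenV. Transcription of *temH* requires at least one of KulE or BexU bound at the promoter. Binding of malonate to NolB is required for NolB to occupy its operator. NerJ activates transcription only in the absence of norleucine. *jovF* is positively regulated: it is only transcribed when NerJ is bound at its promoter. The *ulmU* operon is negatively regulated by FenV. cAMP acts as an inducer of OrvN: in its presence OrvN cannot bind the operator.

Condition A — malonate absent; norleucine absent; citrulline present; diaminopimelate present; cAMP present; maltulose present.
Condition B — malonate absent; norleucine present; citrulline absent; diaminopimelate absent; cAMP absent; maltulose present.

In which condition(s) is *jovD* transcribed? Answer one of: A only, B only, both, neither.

Condition A:
Malonate is absent, so NolB is inactive.
With no repressor bound, *sovV* is transcribed.
So SovV is produced and active.
Norleucine is absent, so NerJ is active.
No repressor is bound and NerJ is active, so *jovF* is transcribed.
So JovF is produced and active.
No repressor is bound and SovV and JovF are active, so *fenP* is transcribed.
So FenP is produced and active.
Citrulline is present, so KulE is active.
Diaminopimelate is present, so VelN is active.
cAMP is present, so OrvN is inactive.
No repressor is bound and VelN is active, so *bexU* is transcribed.
So BexU is produced and active.
Activator KulE is present, so *temH* is transcribed.
So TemH is produced and active.
Maltulose is present, so KulL is active.
No repressor is bound and KulL is active, so *fenV* is transcribed.
So FenV is produced and active.
With repressor FenV bound, *ulmU* is not transcribed.
So UlmU is not produced.
No repressor is bound and FenP and TemH are active, so *jovD* is transcribed.
→ *jovD* is ON in A.
Condition B:
Malonate is absent, so NolB is inactive.
With no repressor bound, *sovV* is transcribed.
So SovV is produced and active.
Norleucine is present, so NerJ is inactive.
Required activator NerJ is absent, so *jovF* is not transcribed.
So JovF is not produced.
Required activator JovF is absent, so *fenP* is not transcribed.
So FenP is not produced.
Citrulline is absent, so KulE is inactive.
Diaminopimelate is absent, so VelN is inactive.
cAMP is absent, so OrvN is active.
With repressor OrvN bound, *bexU* is not transcribed.
So BexU is not produced.
No activator is available at the *temH* promoter, so *temH* is not transcribed.
So TemH is not produced.
Maltulose is present, so KulL is active.
No repressor is bound and KulL is active, so *fenV* is transcribed.
So FenV is produced and active.
With repressor FenV bound, *ulmU* is not transcribed.
So UlmU is not produced.
Required activator FenP is absent, so *jovD* is not transcribed.
→ *jovD* is OFF in B.

A only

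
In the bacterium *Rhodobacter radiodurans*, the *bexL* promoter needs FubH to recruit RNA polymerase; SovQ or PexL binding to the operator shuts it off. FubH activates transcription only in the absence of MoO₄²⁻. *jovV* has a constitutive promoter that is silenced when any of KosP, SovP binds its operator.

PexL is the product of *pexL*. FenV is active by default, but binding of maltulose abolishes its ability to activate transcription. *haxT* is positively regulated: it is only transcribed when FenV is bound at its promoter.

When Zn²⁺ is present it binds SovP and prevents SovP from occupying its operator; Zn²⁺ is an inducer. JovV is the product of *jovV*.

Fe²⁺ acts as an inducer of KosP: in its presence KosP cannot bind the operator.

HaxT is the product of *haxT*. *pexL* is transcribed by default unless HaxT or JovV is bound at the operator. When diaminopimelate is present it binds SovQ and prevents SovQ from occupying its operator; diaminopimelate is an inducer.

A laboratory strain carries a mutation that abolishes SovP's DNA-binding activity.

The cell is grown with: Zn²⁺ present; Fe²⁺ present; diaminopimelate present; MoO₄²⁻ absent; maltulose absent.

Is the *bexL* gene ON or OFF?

Diaminopimelate is present, so SovQ is inactive.
MoO₄²⁻ is absent, so FubH is active.
Maltulose is absent, so FenV is active.
No repressor is bound and FenV is active, so *haxT* is transcribed.
So HaxT is produced and active.
Fe²⁺ is present, so KosP is inactive.
SovP is non-functional in this strain, so it has no effect.
With no repressor bound, *jovV* is transcribed.
So JovV is produced and active.
With repressor HaxT bound, *pexL* is not transcribed.
So PexL is not produced.
No repressor is bound and FubH is active, so *bexL* is transcribed.

ON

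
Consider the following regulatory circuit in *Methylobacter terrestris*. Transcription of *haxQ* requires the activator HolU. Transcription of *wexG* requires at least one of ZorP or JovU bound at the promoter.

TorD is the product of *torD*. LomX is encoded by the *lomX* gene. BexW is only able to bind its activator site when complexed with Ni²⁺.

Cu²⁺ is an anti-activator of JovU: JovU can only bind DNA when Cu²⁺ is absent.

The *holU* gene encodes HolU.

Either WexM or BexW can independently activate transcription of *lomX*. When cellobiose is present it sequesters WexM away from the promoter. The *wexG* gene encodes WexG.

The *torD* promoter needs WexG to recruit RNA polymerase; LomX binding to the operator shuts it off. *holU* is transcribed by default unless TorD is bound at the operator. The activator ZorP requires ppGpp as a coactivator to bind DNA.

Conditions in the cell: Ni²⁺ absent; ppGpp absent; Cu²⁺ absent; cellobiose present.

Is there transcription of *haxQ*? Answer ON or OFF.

ppGpp is absent, so ZorP is inactive.
Cu²⁺ is absent, so JovU is active.
Activator JovU is present, so *wexG* is transcribed.
So WexG is produced and active.
Cellobiose is present, so WexM is inactive.
Ni²⁺ is absent, so BexW is inactive.
No activator is available at the *lomX* promoter, so *lomX* is not transcribed.
So LomX is not produced.
No repressor is bound and WexG is active, so *torD* is transcribed.
So TorD is produced and active.
With repressor TorD bound, *holU* is not transcribed.
So HolU is not produced.
Required activator HolU is absent, so *haxQ* is not transcribed.

OFF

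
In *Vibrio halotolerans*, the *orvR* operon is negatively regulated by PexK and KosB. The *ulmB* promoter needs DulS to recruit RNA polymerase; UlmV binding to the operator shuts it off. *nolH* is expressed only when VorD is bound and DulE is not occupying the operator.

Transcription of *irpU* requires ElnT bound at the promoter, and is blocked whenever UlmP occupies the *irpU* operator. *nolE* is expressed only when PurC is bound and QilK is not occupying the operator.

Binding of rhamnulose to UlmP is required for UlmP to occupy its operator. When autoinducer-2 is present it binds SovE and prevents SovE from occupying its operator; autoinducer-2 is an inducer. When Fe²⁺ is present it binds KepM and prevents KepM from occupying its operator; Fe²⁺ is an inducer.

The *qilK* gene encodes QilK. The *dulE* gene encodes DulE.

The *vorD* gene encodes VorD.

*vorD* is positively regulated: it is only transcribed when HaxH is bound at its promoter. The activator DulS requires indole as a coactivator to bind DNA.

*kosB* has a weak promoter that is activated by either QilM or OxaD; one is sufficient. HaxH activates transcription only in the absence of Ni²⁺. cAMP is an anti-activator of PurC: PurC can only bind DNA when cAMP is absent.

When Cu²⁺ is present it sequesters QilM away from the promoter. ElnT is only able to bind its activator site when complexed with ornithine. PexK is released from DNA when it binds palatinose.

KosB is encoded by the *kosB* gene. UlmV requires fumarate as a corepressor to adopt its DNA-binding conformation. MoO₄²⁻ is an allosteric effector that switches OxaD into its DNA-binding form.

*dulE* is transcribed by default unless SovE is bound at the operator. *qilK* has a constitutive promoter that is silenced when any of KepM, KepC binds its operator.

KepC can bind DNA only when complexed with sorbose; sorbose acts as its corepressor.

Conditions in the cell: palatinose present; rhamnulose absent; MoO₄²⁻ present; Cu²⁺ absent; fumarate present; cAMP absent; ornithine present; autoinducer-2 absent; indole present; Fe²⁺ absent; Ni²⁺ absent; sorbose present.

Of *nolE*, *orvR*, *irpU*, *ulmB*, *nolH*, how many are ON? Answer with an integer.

3

cAMP is absent, so PurC is active.
Fe²⁺ is absent, so KepM is active.
Sorbose is present, so KepC is active.
With repressor KepM bound, *qilK* is not transcribed.
So QilK is not produced.
No repressor is bound and PurC is active, so *nolE* is transcribed.
→ *nolE* is ON.
Palatinose is present, so PexK is inactive.
Cu²⁺ is absent, so QilM is active.
MoO₄²⁻ is present, so OxaD is active.
Activator QilM is present, so *kosB* is transcribed.
So KosB is produced and active.
With repressor KosB bound, *orvR* is not transcribed.
→ *orvR* is OFF.
Rhamnulose is absent, so UlmP is inactive.
Ornithine is present, so ElnT is active.
No repressor is bound and ElnT is active, so *irpU* is transcribed.
→ *irpU* is ON.
Indole is present, so DulS is active.
Fumarate is present, so UlmV is active.
With repressor UlmV bound, *ulmB* is not transcribed.
→ *ulmB* is OFF.
Ni²⁺ is absent, so HaxH is active.
No repressor is bound and HaxH is active, so *vorD* is transcribed.
So VorD is produced and active.
Autoinducer-2 is absent, so SovE is active.
With repressor SovE bound, *dulE* is not transcribed.
So DulE is not produced.
No repressor is bound and VorD is active, so *nolH* is transcribed.
→ *nolH* is ON.
3 of the 5 genes are transcribed.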